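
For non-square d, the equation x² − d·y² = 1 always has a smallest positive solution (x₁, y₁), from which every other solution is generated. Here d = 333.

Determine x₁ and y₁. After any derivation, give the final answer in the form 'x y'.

73 4

√333 = [18; 4,36, …], period ℓ=2 (even) → k=1
step 0: (18, 1)  from 18·(1,0) + (0,1)
step 1: (73, 4)  from 4·(18,1) + (1,0)
fundamental: x₁=73, y₁=4  (since 5329 − 333·16 = 1)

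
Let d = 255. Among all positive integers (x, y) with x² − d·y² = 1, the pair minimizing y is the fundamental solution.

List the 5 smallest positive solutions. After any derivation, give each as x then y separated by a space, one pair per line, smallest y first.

16 1
511 32
16336 1023
522241 32704
16695376 1045505

√255 = [15; 1,30, …], period ℓ=2 (even) → k=1
i=0: a=15 ⇒ p=15, q=1
i=1: a=1 ⇒ p=16, q=1
(x₁, y₁) = (16, 1);  16² − 255·1² = 1 ✓
(16+1√255)^2 = 511 + 32√255
(16+1√255)^3 = 16336 + 1023√255
(16+1√255)^4 = 522241 + 32704√255
(16+1√255)^5 = 16695376 + 1045505√255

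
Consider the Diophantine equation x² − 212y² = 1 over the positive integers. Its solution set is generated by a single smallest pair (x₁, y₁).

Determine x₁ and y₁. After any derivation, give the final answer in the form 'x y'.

66249 4550

√212 = [14; 1,1,3,1,1,…,1,1,28, …], period ℓ=14 (even) → k=13
a_0=14:  p_0=14·1+0=14,  q_0=14·0+1=1
a_1=1:  p_1=1·14+1=15,  q_1=1·1+0=1
a_2=1:  p_2=1·15+14=29,  q_2=1·1+1=2
a_3=3:  p_3=3·29+15=102,  q_3=3·2+1=7
…
a_5=1:  p_5=1·131+102=233,  q_5=1·9+7=16
a_6=1:  p_6=1·233+131=364,  q_6=1·16+9=25
…
a_10=1:  p_10=1·5198+2781=7979,  q_10=1·357+191=548
…
a_12=1:  p_12=1·29135+7979=37114,  q_12=1·2001+548=2549
a_13=1:  p_13=1·37114+29135=66249,  q_13=1·2549+2001=4550
fundamental: x₁=66249, y₁=4550  (since 4388930001 − 212·20702500 = 1)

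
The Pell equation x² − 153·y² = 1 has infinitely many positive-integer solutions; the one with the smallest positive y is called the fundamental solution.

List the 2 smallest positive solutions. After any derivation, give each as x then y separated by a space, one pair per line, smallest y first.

√153 → a₀=12, period (2,1,2,2,2,1,2,24); ℓ=8 even so k=7
i=0: a=12 ⇒ p=12, q=1
…
i=3: a=2 ⇒ p=99, q=8
…
i=6: a=1 ⇒ p=804, q=65
i=7: a=2 ⇒ p=2177, q=176
fundamental: x₁=2177, y₁=176  (since 4739329 − 153·30976 = 1)
(x_2, y_2) = (2177·2177 + 153·176·176, 2177·176 + 176·2177) = (9478657, 766304)

2177 176
9478657 766304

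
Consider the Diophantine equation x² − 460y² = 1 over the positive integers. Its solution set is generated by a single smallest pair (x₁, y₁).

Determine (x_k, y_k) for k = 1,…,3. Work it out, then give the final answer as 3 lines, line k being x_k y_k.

√460 = [21; 2,4,3,1,2,10,2,1,3,4,2,42, …], period ℓ=12 (even) → k=11
k=0  a_k=21  p_k/q_k = 21/1
k=1  a_k=2  p_k/q_k = 43/2
k=2  a_k=4  p_k/q_k = 193/9
…
k=4  a_k=1  p_k/q_k = 815/38
k=5  a_k=2  p_k/q_k = 2252/105
…
k=8  a_k=1  p_k/q_k = 72257/3369
k=9  a_k=3  p_k/q_k = 265693/12388
k=10  a_k=4  p_k/q_k = 1135029/52921
k=11  a_k=2  p_k/q_k = 2535751/118230
fundamental: x₁=2535751, y₁=118230  (since 6430033134001 − 460·13978332900 = 1)
k=2:  x_2 = 2535751·2535751+460·118230·118230 = 12860066268001,  y_2 = 2535751·118230+118230·2535751 = 599603681460
k=3:  x_3 = 2535751·12860066268001+460·118230·599603681460 = 65219851798297071751,  y_3 = 2535751·599603681460+118230·12860066268001 = 3040891269731634690

2535751 118230
12860066268001 599603681460
65219851798297071751 3040891269731634690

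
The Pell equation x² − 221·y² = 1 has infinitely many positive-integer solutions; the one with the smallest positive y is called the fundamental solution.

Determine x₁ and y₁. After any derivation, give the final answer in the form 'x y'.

[14; 1,6,2,6,1,28] for √221; ℓ=6 ⇒ convergent index 5
step 0: (14, 1)  from 14·(1,0) + (0,1)
…
step 3: (223, 15)  from 2·(104,7) + (15,1)
step 4: (1442, 97)  from 6·(223,15) + (104,7)
step 5: (1665, 112)  from 1·(1442,97) + (223,15)
(x₁, y₁) = (1665, 112);  1665² − 221·112² = 1 ✓

1665 112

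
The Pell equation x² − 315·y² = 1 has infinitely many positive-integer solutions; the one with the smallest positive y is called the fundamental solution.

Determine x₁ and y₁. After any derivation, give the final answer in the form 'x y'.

71 4

d=315: √d = [17; 1,2,1,34] (ℓ=4, even), read p_3/q_3
k=0  a_k=17  p_k/q_k = 17/1
k=1  a_k=1  p_k/q_k = 18/1
k=2  a_k=2  p_k/q_k = 53/3
k=3  a_k=1  p_k/q_k = 71/4
fundamental: x₁=71, y₁=4  (since 5041 − 315·16 = 1)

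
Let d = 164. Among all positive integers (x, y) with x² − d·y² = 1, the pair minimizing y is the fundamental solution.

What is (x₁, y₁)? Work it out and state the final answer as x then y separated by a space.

[12; 1,4,6,4,1,24] for √164; ℓ=6 ⇒ convergent index 5
i=0: a=12 ⇒ p=12, q=1
…
i=3: a=6 ⇒ p=397, q=31
i=4: a=4 ⇒ p=1652, q=129
i=5: a=1 ⇒ p=2049, q=160
(x₁, y₁) = (2049, 160);  2049² − 164·160² = 1 ✓

2049 160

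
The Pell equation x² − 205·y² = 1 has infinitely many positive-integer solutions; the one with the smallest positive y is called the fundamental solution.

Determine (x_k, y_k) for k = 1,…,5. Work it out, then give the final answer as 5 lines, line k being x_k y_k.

d=205: √d = [14; 3,6,1,4,1,6,3,28] (ℓ=8, even), read p_7/q_7
a_0=14:  p_0=14·1+0=14,  q_0=14·0+1=1
a_1=3:  p_1=3·14+1=43,  q_1=3·1+0=3
…
a_3=1:  p_3=1·272+43=315,  q_3=1·19+3=22
…
a_6=6:  p_6=6·1847+1532=12614,  q_6=6·129+107=881
a_7=3:  p_7=3·12614+1847=39689,  q_7=3·881+129=2772
→ (39689, 2772).  Check: 39689²=1575216721, 205·2772²=1575216720, difference 1.
(39689+2772√205)^2 = 3150433441 + 220035816√205
(39689+2772√205)^3 = 250075105640009 + 17466002999676√205
(39689+2772√205)^4 = 19850461732342200961 + 1386416385888245712√205
(39689+2772√205)^5 = 1575689951139784122242249 + 110050959861571165127460√205

39689 2772
3150433441 220035816
250075105640009 17466002999676
19850461732342200961 1386416385888245712
1575689951139784122242249 110050959861571165127460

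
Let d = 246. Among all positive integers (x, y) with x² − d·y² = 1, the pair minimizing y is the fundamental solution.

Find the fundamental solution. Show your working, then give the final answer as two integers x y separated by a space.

88805 5662

[15; 1,2,5,1,14,1,5,2,1,30] for √246; ℓ=10 ⇒ convergent index 9
i=0: a=15 ⇒ p=15, q=1
i=1: a=1 ⇒ p=16, q=1
…
i=4: a=1 ⇒ p=298, q=19
…
i=7: a=5 ⇒ p=28028, q=1787
i=8: a=2 ⇒ p=60777, q=3875
i=9: a=1 ⇒ p=88805, q=5662
(x₁, y₁) = (88805, 5662);  88805² − 246·5662² = 1 ✓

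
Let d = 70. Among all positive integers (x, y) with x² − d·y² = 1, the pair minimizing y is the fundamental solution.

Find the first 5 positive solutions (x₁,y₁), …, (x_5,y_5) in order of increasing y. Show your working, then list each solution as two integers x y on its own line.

251 30
126001 15060
63252251 7560090
31752504001 3795150120
15939693756251 1905157800150

d=70: √d = [8; 2,1,2,1,2,16] (ℓ=6, even), read p_5/q_5
k=0  a_k=8  p_k/q_k = 8/1
…
k=2  a_k=1  p_k/q_k = 25/3
…
k=4  a_k=1  p_k/q_k = 92/11
k=5  a_k=2  p_k/q_k = 251/30
→ (251, 30).  Check: 251²=63001, 70·30²=63000, difference 1.
k=2:  x_2 = 251·251+70·30·30 = 126001,  y_2 = 251·30+30·251 = 15060
k=3:  x_3 = 251·126001+70·30·15060 = 63252251,  y_3 = 251·15060+30·126001 = 7560090
k=4:  x_4 = 251·63252251+70·30·7560090 = 31752504001,  y_4 = 251·7560090+30·63252251 = 3795150120
k=5:  x_5 = 251·31752504001+70·30·3795150120 = 15939693756251,  y_5 = 251·3795150120+30·31752504001 = 1905157800150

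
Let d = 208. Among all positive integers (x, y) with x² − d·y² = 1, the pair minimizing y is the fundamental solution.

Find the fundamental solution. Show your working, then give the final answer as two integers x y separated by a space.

d=208: √d = [14; 2,2,1,2,2,28] (ℓ=6, even), read p_5/q_5
a_0=14:  p_0=14·1+0=14,  q_0=14·0+1=1
a_1=2:  p_1=2·14+1=29,  q_1=2·1+0=2
a_2=2:  p_2=2·29+14=72,  q_2=2·2+1=5
…
a_4=2:  p_4=2·101+72=274,  q_4=2·7+5=19
a_5=2:  p_5=2·274+101=649,  q_5=2·19+7=45
(x₁, y₁) = (649, 45);  649² − 208·45² = 1 ✓

649 45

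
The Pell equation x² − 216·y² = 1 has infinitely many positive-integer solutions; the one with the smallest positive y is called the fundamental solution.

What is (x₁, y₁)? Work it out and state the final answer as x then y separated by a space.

485 33

[14; 1,2,3,2,1,28] for √216; ℓ=6 ⇒ convergent index 5
i=0: a=14 ⇒ p=14, q=1
i=1: a=1 ⇒ p=15, q=1
…
i=4: a=2 ⇒ p=338, q=23
i=5: a=1 ⇒ p=485, q=33
→ (485, 33).  Check: 485²=235225, 216·33²=235224, difference 1.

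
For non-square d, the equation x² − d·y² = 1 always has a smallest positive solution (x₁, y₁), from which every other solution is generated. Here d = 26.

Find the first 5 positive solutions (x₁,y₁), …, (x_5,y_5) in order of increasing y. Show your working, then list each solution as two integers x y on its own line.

51 10
5201 1020
530451 104030
54100801 10610040
5517751251 1082120050

√26 → a₀=5, period (10); ℓ=1 odd so k=1
step 0: (5, 1)  from 5·(1,0) + (0,1)
step 1: (51, 10)  from 10·(5,1) + (1,0)
→ (51, 10).  Check: 51²=2601, 26·10²=2600, difference 1.
(x_2, y_2) = (51·51 + 26·10·10, 51·10 + 10·51) = (5201, 1020)
(x_3, y_3) = (51·5201 + 26·10·1020, 51·1020 + 10·5201) = (530451, 104030)
(x_4, y_4) = (51·530451 + 26·10·104030, 51·104030 + 10·530451) = (54100801, 10610040)
(x_5, y_5) = (51·54100801 + 26·10·10610040, 51·10610040 + 10·54100801) = (5517751251, 1082120050)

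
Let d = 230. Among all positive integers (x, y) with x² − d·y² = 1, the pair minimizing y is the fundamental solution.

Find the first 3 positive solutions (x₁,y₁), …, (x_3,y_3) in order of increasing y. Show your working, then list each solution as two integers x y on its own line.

√230 → a₀=15, period (6,30); ℓ=2 even so k=1
a_0=15:  p_0=15·1+0=15,  q_0=15·0+1=1
a_1=6:  p_1=6·15+1=91,  q_1=6·1+0=6
(x₁, y₁) = (91, 6);  91² − 230·6² = 1 ✓
n=2: (91,6)∘(91,6) = (91·91+230·6·6, 91·6+6·91) = (16561,1092)
n=3: (16561,1092)∘(91,6) = (91·16561+230·6·1092, 91·1092+6·16561) = (3014011,198738)

91 6
16561 1092
3014011 198738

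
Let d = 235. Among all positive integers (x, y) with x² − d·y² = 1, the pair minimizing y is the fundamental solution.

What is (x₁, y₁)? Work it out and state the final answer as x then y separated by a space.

[15; 3,30] for √235; ℓ=2 ⇒ convergent index 1
k=0  a_k=15  p_k/q_k = 15/1
k=1  a_k=3  p_k/q_k = 46/3
fundamental: x₁=46, y₁=3  (since 2116 − 235·9 = 1)

46 3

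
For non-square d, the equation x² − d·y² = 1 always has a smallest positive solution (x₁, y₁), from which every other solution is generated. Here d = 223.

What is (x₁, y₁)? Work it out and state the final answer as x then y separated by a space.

224 15

d=223: √d = [14; 1,13,1,28] (ℓ=4, even), read p_3/q_3
k=0  a_k=14  p_k/q_k = 14/1
…
k=2  a_k=13  p_k/q_k = 209/14
k=3  a_k=1  p_k/q_k = 224/15
(x₁, y₁) = (224, 15);  224² − 223·15² = 1 ✓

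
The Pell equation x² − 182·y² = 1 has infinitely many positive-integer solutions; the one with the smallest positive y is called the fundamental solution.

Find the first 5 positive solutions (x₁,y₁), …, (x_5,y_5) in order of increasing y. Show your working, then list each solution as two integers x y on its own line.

27 2
1457 108
78651 5830
4245697 314712
229188987 16988618

√182 → a₀=13, period (2,26); ℓ=2 even so k=1
step 0: (13, 1)  from 13·(1,0) + (0,1)
step 1: (27, 2)  from 2·(13,1) + (1,0)
(x₁, y₁) = (27, 2);  27² − 182·2² = 1 ✓
k=2:  x_2 = 27·27+182·2·2 = 1457,  y_2 = 27·2+2·27 = 108
k=3:  x_3 = 27·1457+182·2·108 = 78651,  y_3 = 27·108+2·1457 = 5830
k=4:  x_4 = 27·78651+182·2·5830 = 4245697,  y_4 = 27·5830+2·78651 = 314712
k=5:  x_5 = 27·4245697+182·2·314712 = 229188987,  y_5 = 27·314712+2·4245697 = 16988618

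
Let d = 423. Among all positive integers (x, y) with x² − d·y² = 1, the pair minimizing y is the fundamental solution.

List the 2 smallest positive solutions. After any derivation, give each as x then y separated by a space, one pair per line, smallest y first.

4607 224
42448897 2063936

[20; 1,1,3,4,3,1,1,40] for √423; ℓ=8 ⇒ convergent index 7
a_0=20:  p_0=20·1+0=20,  q_0=20·0+1=1
…
a_6=1:  p_6=1·1995+617=2612,  q_6=1·97+30=127
a_7=1:  p_7=1·2612+1995=4607,  q_7=1·127+97=224
(x₁, y₁) = (4607, 224);  4607² − 423·224² = 1 ✓
(4607+224√423)^2 = 42448897 + 2063936√423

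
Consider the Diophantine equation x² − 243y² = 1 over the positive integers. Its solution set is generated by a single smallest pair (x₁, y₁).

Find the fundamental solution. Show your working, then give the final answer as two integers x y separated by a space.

70226 4505

d=243: √d = [15; 1,1,2,3,15,3,2,1,1,30] (ℓ=10, even), read p_9/q_9
a_0=15:  p_0=15·1+0=15,  q_0=15·0+1=1
a_1=1:  p_1=1·15+1=16,  q_1=1·1+0=1
…
a_6=3:  p_6=3·4053+265=12424,  q_6=3·260+17=797
a_7=2:  p_7=2·12424+4053=28901,  q_7=2·797+260=1854
a_8=1:  p_8=1·28901+12424=41325,  q_8=1·1854+797=2651
a_9=1:  p_9=1·41325+28901=70226,  q_9=1·2651+1854=4505
(x₁, y₁) = (70226, 4505);  70226² − 243·4505² = 1 ✓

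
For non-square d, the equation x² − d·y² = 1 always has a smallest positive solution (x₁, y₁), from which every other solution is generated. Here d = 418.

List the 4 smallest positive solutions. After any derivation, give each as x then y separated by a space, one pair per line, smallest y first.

33857 1656
2292592897 112134384
155240635393601 7593067676520
10511964382749705217 514156984535740896

d=418: √d = [20; 2,4,20,4,2,40] (ℓ=6, even), read p_5/q_5
step 0: (20, 1)  from 20·(1,0) + (0,1)
step 1: (41, 2)  from 2·(20,1) + (1,0)
step 2: (184, 9)  from 4·(41,2) + (20,1)
step 3: (3721, 182)  from 20·(184,9) + (41,2)
step 4: (15068, 737)  from 4·(3721,182) + (184,9)
step 5: (33857, 1656)  from 2·(15068,737) + (3721,182)
fundamental: x₁=33857, y₁=1656  (since 1146296449 − 418·2742336 = 1)
k=2:  x_2 = 33857·33857+418·1656·1656 = 2292592897,  y_2 = 33857·1656+1656·33857 = 112134384
k=3:  x_3 = 33857·2292592897+418·1656·112134384 = 155240635393601,  y_3 = 33857·112134384+1656·2292592897 = 7593067676520
k=4:  x_4 = 33857·155240635393601+418·1656·7593067676520 = 10511964382749705217,  y_4 = 33857·7593067676520+1656·155240635393601 = 514156984535740896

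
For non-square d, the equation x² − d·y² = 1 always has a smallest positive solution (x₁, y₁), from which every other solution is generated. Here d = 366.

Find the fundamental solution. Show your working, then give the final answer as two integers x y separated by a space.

√366 → a₀=19, period (7,1,1,1,2,12,2,1,1,1,7,38); ℓ=12 even so k=11
step 0: (19, 1)  from 19·(1,0) + (0,1)
…
step 2: (153, 8)  from 1·(134,7) + (19,1)
…
step 5: (1167, 61)  from 2·(440,23) + (287,15)
…
step 10: (119053, 6223)  from 1·(74554,3897) + (44499,2326)
step 11: (907925, 47458)  from 7·(119053,6223) + (74554,3897)
→ (907925, 47458).  Check: 907925²=824327805625, 366·47458²=824327805624, difference 1.

907925 47458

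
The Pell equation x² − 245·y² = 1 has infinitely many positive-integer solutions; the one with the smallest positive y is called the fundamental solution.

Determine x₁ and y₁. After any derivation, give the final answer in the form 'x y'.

51841 3312

[15; 1,1,1,7,6,7,1,1,1,30] for √245; ℓ=10 ⇒ convergent index 9
i=0: a=15 ⇒ p=15, q=1
i=1: a=1 ⇒ p=16, q=1
i=2: a=1 ⇒ p=31, q=2
i=3: a=1 ⇒ p=47, q=3
i=4: a=7 ⇒ p=360, q=23
i=5: a=6 ⇒ p=2207, q=141
i=6: a=7 ⇒ p=15809, q=1010
i=7: a=1 ⇒ p=18016, q=1151
i=8: a=1 ⇒ p=33825, q=2161
i=9: a=1 ⇒ p=51841, q=3312
fundamental: x₁=51841, y₁=3312  (since 2687489281 − 245·10969344 = 1)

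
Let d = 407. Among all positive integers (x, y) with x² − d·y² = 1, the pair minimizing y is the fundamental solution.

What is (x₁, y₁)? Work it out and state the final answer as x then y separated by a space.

√407 → a₀=20, period (5,1,2,1,5,40); ℓ=6 even so k=5
k=0  a_k=20  p_k/q_k = 20/1
…
k=2  a_k=1  p_k/q_k = 121/6
k=3  a_k=2  p_k/q_k = 343/17
k=4  a_k=1  p_k/q_k = 464/23
k=5  a_k=5  p_k/q_k = 2663/132
fundamental: x₁=2663, y₁=132  (since 7091569 − 407·17424 = 1)

2663 132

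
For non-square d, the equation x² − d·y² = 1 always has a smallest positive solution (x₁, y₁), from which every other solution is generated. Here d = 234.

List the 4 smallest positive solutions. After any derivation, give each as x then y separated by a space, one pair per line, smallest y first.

√234 → a₀=15, period (3,2,1,2,1,2,3,30); ℓ=8 even so k=7
step 0: (15, 1)  from 15·(1,0) + (0,1)
…
step 2: (107, 7)  from 2·(46,3) + (15,1)
step 3: (153, 10)  from 1·(107,7) + (46,3)
…
step 5: (566, 37)  from 1·(413,27) + (153,10)
step 6: (1545, 101)  from 2·(566,37) + (413,27)
step 7: (5201, 340)  from 3·(1545,101) + (566,37)
→ (5201, 340).  Check: 5201²=27050401, 234·340²=27050400, difference 1.
k=2:  x_2 = 5201·5201+234·340·340 = 54100801,  y_2 = 5201·340+340·5201 = 3536680
k=3:  x_3 = 5201·54100801+234·340·3536680 = 562756526801,  y_3 = 5201·3536680+340·54100801 = 36788545020
k=4:  x_4 = 5201·562756526801+234·340·36788545020 = 5853793337683201,  y_4 = 5201·36788545020+340·562756526801 = 382674441761360

5201 340
54100801 3536680
562756526801 36788545020
5853793337683201 382674441761360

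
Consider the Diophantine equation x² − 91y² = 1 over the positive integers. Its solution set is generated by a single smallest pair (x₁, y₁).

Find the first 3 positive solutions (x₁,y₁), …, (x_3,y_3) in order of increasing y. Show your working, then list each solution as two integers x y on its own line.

√91 → a₀=9, period (1,1,5,1,5,1,1,18); ℓ=8 even so k=7
k=0  a_k=9  p_k/q_k = 9/1
…
k=6  a_k=1  p_k/q_k = 849/89
k=7  a_k=1  p_k/q_k = 1574/165
fundamental: x₁=1574, y₁=165  (since 2477476 − 91·27225 = 1)
(1574+165√91)^2 = 4954951 + 519420√91
(1574+165√91)^3 = 15598184174 + 1635133995√91

1574 165
4954951 519420
15598184174 1635133995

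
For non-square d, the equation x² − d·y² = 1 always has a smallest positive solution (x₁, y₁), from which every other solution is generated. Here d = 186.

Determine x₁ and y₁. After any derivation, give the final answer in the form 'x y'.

√186 → a₀=13, period (1,1,1,3,4,3,1,1,1,26); ℓ=10 even so k=9
step 0: (13, 1)  from 13·(1,0) + (0,1)
step 1: (14, 1)  from 1·(13,1) + (1,0)
…
step 3: (41, 3)  from 1·(27,2) + (14,1)
…
step 5: (641, 47)  from 4·(150,11) + (41,3)
step 6: (2073, 152)  from 3·(641,47) + (150,11)
step 7: (2714, 199)  from 1·(2073,152) + (641,47)
step 8: (4787, 351)  from 1·(2714,199) + (2073,152)
step 9: (7501, 550)  from 1·(4787,351) + (2714,199)
(x₁, y₁) = (7501, 550);  7501² − 186·550² = 1 ✓

7501 550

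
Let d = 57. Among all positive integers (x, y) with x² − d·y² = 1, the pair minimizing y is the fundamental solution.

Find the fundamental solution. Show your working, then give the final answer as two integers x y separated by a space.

[7; 1,1,4,1,1,14] for √57; ℓ=6 ⇒ convergent index 5
k=0  a_k=7  p_k/q_k = 7/1
k=1  a_k=1  p_k/q_k = 8/1
k=2  a_k=1  p_k/q_k = 15/2
k=3  a_k=4  p_k/q_k = 68/9
k=4  a_k=1  p_k/q_k = 83/11
k=5  a_k=1  p_k/q_k = 151/20
(x₁, y₁) = (151, 20);  151² − 57·20² = 1 ✓

151 20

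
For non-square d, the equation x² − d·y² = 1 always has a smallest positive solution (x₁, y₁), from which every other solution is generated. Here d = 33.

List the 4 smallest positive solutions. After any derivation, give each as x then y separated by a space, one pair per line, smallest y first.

23 4
1057 184
48599 8460
2234497 388976

[5; 1,2,1,10] for √33; ℓ=4 ⇒ convergent index 3
k=0  a_k=5  p_k/q_k = 5/1
k=1  a_k=1  p_k/q_k = 6/1
k=2  a_k=2  p_k/q_k = 17/3
k=3  a_k=1  p_k/q_k = 23/4
fundamental: x₁=23, y₁=4  (since 529 − 33·16 = 1)
k=2:  x_2 = 23·23+33·4·4 = 1057,  y_2 = 23·4+4·23 = 184
k=3:  x_3 = 23·1057+33·4·184 = 48599,  y_3 = 23·184+4·1057 = 8460
k=4:  x_4 = 23·48599+33·4·8460 = 2234497,  y_4 = 23·8460+4·48599 = 388976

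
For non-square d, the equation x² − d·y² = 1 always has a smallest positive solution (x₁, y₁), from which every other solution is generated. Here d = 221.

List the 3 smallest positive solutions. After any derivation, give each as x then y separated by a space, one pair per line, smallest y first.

d=221: √d = [14; 1,6,2,6,1,28] (ℓ=6, even), read p_5/q_5
step 0: (14, 1)  from 14·(1,0) + (0,1)
…
step 2: (104, 7)  from 6·(15,1) + (14,1)
…
step 4: (1442, 97)  from 6·(223,15) + (104,7)
step 5: (1665, 112)  from 1·(1442,97) + (223,15)
→ (1665, 112).  Check: 1665²=2772225, 221·112²=2772224, difference 1.
(1665+112√221)^2 = 5544449 + 372960√221
(1665+112√221)^3 = 18463013505 + 1241956688√221

1665 112
5544449 372960
18463013505 1241956688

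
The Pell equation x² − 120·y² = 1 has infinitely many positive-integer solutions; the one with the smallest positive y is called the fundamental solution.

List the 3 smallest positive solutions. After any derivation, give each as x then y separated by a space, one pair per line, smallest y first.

11 1
241 22
5291 483

[10; 1,20] for √120; ℓ=2 ⇒ convergent index 1
i=0: a=10 ⇒ p=10, q=1
i=1: a=1 ⇒ p=11, q=1
→ (11, 1).  Check: 11²=121, 120·1²=120, difference 1.
(x_2, y_2) = (11·11 + 120·1·1, 11·1 + 1·11) = (241, 22)
(x_3, y_3) = (11·241 + 120·1·22, 11·22 + 1·241) = (5291, 483)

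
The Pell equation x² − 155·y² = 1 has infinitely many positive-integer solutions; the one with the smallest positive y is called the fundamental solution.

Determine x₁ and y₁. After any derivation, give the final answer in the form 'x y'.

249 20

√155 = [12; 2,4,2,24, …], period ℓ=4 (even) → k=3
a_0=12:  p_0=12·1+0=12,  q_0=12·0+1=1
a_1=2:  p_1=2·12+1=25,  q_1=2·1+0=2
a_2=4:  p_2=4·25+12=112,  q_2=4·2+1=9
a_3=2:  p_3=2·112+25=249,  q_3=2·9+2=20
(x₁, y₁) = (249, 20);  249² − 155·20² = 1 ✓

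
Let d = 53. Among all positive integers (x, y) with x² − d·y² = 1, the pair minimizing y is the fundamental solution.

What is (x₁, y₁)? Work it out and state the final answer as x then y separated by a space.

66249 9100

[7; 3,1,1,3,14] for √53; ℓ=5 ⇒ convergent index 9
a_0=7:  p_0=7·1+0=7,  q_0=7·0+1=1
…
a_2=1:  p_2=1·22+7=29,  q_2=1·3+1=4
…
a_4=3:  p_4=3·51+29=182,  q_4=3·7+4=25
a_5=14:  p_5=14·182+51=2599,  q_5=14·25+7=357
a_6=3:  p_6=3·2599+182=7979,  q_6=3·357+25=1096
a_7=1:  p_7=1·7979+2599=10578,  q_7=1·1096+357=1453
a_8=1:  p_8=1·10578+7979=18557,  q_8=1·1453+1096=2549
a_9=3:  p_9=3·18557+10578=66249,  q_9=3·2549+1453=9100
fundamental: x₁=66249, y₁=9100  (since 4388930001 − 53·82810000 = 1)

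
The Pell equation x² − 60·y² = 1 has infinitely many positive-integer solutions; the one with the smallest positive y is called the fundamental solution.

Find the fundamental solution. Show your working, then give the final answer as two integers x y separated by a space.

[7; 1,2,1,14] for √60; ℓ=4 ⇒ convergent index 3
a_0=7:  p_0=7·1+0=7,  q_0=7·0+1=1
a_1=1:  p_1=1·7+1=8,  q_1=1·1+0=1
a_2=2:  p_2=2·8+7=23,  q_2=2·1+1=3
a_3=1:  p_3=1·23+8=31,  q_3=1·3+1=4
fundamental: x₁=31, y₁=4  (since 961 − 60·16 = 1)

31 4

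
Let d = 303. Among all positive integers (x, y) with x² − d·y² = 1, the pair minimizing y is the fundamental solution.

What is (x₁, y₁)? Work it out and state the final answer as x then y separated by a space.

2524 145

d=303: √d = [17; 2,2,5,2,2,34] (ℓ=6, even), read p_5/q_5
k=0  a_k=17  p_k/q_k = 17/1
…
k=2  a_k=2  p_k/q_k = 87/5
…
k=4  a_k=2  p_k/q_k = 1027/59
k=5  a_k=2  p_k/q_k = 2524/145
→ (2524, 145).  Check: 2524²=6370576, 303·145²=6370575, difference 1.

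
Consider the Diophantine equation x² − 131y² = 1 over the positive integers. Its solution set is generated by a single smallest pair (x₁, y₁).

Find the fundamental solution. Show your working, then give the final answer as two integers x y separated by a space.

10610 927

[11; 2,4,11,4,2,22] for √131; ℓ=6 ⇒ convergent index 5
step 0: (11, 1)  from 11·(1,0) + (0,1)
…
step 4: (4727, 413)  from 4·(1156,101) + (103,9)
step 5: (10610, 927)  from 2·(4727,413) + (1156,101)
fundamental: x₁=10610, y₁=927  (since 112572100 − 131·859329 = 1)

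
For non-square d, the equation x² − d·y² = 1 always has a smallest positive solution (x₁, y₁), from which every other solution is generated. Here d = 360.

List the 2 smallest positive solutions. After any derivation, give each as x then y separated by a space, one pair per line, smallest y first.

√360 → a₀=18, period (1,36); ℓ=2 even so k=1
k=0  a_k=18  p_k/q_k = 18/1
k=1  a_k=1  p_k/q_k = 19/1
fundamental: x₁=19, y₁=1  (since 361 − 360·1 = 1)
(x_2, y_2) = (19·19 + 360·1·1, 19·1 + 1·19) = (721, 38)

19 1
721 38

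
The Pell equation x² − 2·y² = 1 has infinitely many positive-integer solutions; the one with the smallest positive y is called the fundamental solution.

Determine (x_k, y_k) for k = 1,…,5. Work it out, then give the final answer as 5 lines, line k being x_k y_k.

d=2: √d = [1; 2] (ℓ=1, odd), read p_1/q_1
i=0: a=1 ⇒ p=1, q=1
i=1: a=2 ⇒ p=3, q=2
fundamental: x₁=3, y₁=2  (since 9 − 2·4 = 1)
(3+2√2)^2 = 17 + 12√2
(3+2√2)^3 = 99 + 70√2
(3+2√2)^4 = 577 + 408√2
(3+2√2)^5 = 3363 + 2378√2

3 2
17 12
99 70
577 408
3363 2378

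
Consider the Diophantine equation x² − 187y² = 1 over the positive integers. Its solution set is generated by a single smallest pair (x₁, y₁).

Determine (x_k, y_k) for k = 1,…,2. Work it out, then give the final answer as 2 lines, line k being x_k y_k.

[13; 1,2,13,2,1,26] for √187; ℓ=6 ⇒ convergent index 5
a_0=13:  p_0=13·1+0=13,  q_0=13·0+1=1
…
a_2=2:  p_2=2·14+13=41,  q_2=2·1+1=3
a_3=13:  p_3=13·41+14=547,  q_3=13·3+1=40
a_4=2:  p_4=2·547+41=1135,  q_4=2·40+3=83
a_5=1:  p_5=1·1135+547=1682,  q_5=1·83+40=123
(x₁, y₁) = (1682, 123);  1682² − 187·123² = 1 ✓
(1682+123√187)^2 = 5658247 + 413772√187

1682 123
5658247 413772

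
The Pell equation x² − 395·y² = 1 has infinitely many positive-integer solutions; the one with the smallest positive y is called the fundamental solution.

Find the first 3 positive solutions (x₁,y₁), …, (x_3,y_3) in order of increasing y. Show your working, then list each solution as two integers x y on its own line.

[19; 1,6,1,38] for √395; ℓ=4 ⇒ convergent index 3
i=0: a=19 ⇒ p=19, q=1
i=1: a=1 ⇒ p=20, q=1
i=2: a=6 ⇒ p=139, q=7
i=3: a=1 ⇒ p=159, q=8
fundamental: x₁=159, y₁=8  (since 25281 − 395·64 = 1)
(159+8√395)^2 = 50561 + 2544√395
(159+8√395)^3 = 16078239 + 808984√395

159 8
50561 2544
16078239 808984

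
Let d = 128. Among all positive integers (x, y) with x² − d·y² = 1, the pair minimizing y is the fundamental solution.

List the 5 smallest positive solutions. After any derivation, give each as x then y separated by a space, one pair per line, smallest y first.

√128 = [11; 3,5,3,22, …], period ℓ=4 (even) → k=3
k=0  a_k=11  p_k/q_k = 11/1
…
k=2  a_k=5  p_k/q_k = 181/16
k=3  a_k=3  p_k/q_k = 577/51
→ (577, 51).  Check: 577²=332929, 128·51²=332928, difference 1.
(577+51√128)^2 = 665857 + 58854√128
(577+51√128)^3 = 768398401 + 67917465√128
(577+51√128)^4 = 886731088897 + 78376695756√128
(577+51√128)^5 = 1023286908188737 + 90446638984959√128

577 51
665857 58854
768398401 67917465
886731088897 78376695756
1023286908188737 90446638984959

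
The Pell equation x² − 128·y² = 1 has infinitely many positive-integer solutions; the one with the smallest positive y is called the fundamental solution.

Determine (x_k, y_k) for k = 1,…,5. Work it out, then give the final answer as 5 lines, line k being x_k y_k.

577 51
665857 58854
768398401 67917465
886731088897 78376695756
1023286908188737 90446638984959

d=128: √d = [11; 3,5,3,22] (ℓ=4, even), read p_3/q_3
step 0: (11, 1)  from 11·(1,0) + (0,1)
step 1: (34, 3)  from 3·(11,1) + (1,0)
step 2: (181, 16)  from 5·(34,3) + (11,1)
step 3: (577, 51)  from 3·(181,16) + (34,3)
→ (577, 51).  Check: 577²=332929, 128·51²=332928, difference 1.
k=2:  x_2 = 577·577+128·51·51 = 665857,  y_2 = 577·51+51·577 = 58854
k=3:  x_3 = 577·665857+128·51·58854 = 768398401,  y_3 = 577·58854+51·665857 = 67917465
k=4:  x_4 = 577·768398401+128·51·67917465 = 886731088897,  y_4 = 577·67917465+51·768398401 = 78376695756
k=5:  x_5 = 577·886731088897+128·51·78376695756 = 1023286908188737,  y_5 = 577·78376695756+51·886731088897 = 90446638984959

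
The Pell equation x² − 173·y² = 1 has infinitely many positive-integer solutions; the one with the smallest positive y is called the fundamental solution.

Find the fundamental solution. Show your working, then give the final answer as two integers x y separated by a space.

2499849 190060

d=173: √d = [13; 6,1,1,6,26] (ℓ=5, odd), read p_9/q_9
step 0: (13, 1)  from 13·(1,0) + (0,1)
step 1: (79, 6)  from 6·(13,1) + (1,0)
step 2: (92, 7)  from 1·(79,6) + (13,1)
step 3: (171, 13)  from 1·(92,7) + (79,6)
…
step 5: (29239, 2223)  from 26·(1118,85) + (171,13)
…
step 8: (382343, 29069)  from 1·(205791,15646) + (176552,13423)
step 9: (2499849, 190060)  from 6·(382343,29069) + (205791,15646)
(x₁, y₁) = (2499849, 190060);  2499849² − 173·190060² = 1 ✓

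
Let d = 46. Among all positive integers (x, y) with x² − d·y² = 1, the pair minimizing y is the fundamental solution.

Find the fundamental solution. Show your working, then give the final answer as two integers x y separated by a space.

d=46: √d = [6; 1,3,1,1,2,6,2,1,1,3,1,12] (ℓ=12, even), read p_11/q_11
a_0=6:  p_0=6·1+0=6,  q_0=6·0+1=1
…
a_2=3:  p_2=3·7+6=27,  q_2=3·1+1=4
…
a_5=2:  p_5=2·61+34=156,  q_5=2·9+5=23
…
a_8=1:  p_8=1·2150+997=3147,  q_8=1·317+147=464
…
a_10=3:  p_10=3·5297+3147=19038,  q_10=3·781+464=2807
a_11=1:  p_11=1·19038+5297=24335,  q_11=1·2807+781=3588
fundamental: x₁=24335, y₁=3588  (since 592192225 − 46·12873744 = 1)

24335 3588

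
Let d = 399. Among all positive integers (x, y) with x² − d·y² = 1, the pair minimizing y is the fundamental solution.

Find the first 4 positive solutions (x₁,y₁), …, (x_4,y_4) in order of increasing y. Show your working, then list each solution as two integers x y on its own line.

[19; 1,38] for √399; ℓ=2 ⇒ convergent index 1
a_0=19:  p_0=19·1+0=19,  q_0=19·0+1=1
a_1=1:  p_1=1·19+1=20,  q_1=1·1+0=1
fundamental: x₁=20, y₁=1  (since 400 − 399·1 = 1)
n=2: (20,1)∘(20,1) = (20·20+399·1·1, 20·1+1·20) = (799,40)
n=3: (799,40)∘(20,1) = (20·799+399·1·40, 20·40+1·799) = (31940,1599)
n=4: (31940,1599)∘(20,1) = (20·31940+399·1·1599, 20·1599+1·31940) = (1276801,63920)

20 1
799 40
31940 1599
1276801 63920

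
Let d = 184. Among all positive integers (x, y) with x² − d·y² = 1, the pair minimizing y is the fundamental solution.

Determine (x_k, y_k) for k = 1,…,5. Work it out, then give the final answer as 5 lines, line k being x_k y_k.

√184 → a₀=13, period (1,1,3,2,1,2,1,2,3,1,1,26); ℓ=12 even so k=11
k=0  a_k=13  p_k/q_k = 13/1
…
k=2  a_k=1  p_k/q_k = 27/2
k=3  a_k=3  p_k/q_k = 95/7
…
k=7  a_k=1  p_k/q_k = 1153/85
k=8  a_k=2  p_k/q_k = 3147/232
…
k=10  a_k=1  p_k/q_k = 13741/1013
k=11  a_k=1  p_k/q_k = 24335/1794
fundamental: x₁=24335, y₁=1794  (since 592192225 − 184·3218436 = 1)
k=2:  x_2 = 24335·24335+184·1794·1794 = 1184384449,  y_2 = 24335·1794+1794·24335 = 87313980
k=3:  x_3 = 24335·1184384449+184·1794·87313980 = 57643991108495,  y_3 = 24335·87313980+1794·1184384449 = 4249571404806
k=4:  x_4 = 24335·57643991108495+184·1794·4249571404806 = 2805533046066067201,  y_4 = 24335·4249571404806+1794·57643991108495 = 206826640184594040
k=5:  x_5 = 24335·2805533046066067201+184·1794·206826640184594040 = 136545293294391499564175,  y_5 = 24335·206826640184594040+1794·2805533046066067201 = 10066252573534620521994

24335 1794
1184384449 87313980
57643991108495 4249571404806
2805533046066067201 206826640184594040
136545293294391499564175 10066252573534620521994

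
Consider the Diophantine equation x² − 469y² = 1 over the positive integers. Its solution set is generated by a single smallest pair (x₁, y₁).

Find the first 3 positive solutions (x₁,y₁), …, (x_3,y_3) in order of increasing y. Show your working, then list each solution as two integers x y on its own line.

√469 → a₀=21, period (1,1,1,10,6,10,1,1,1,42); ℓ=10 even so k=9
k=0  a_k=21  p_k/q_k = 21/1
k=1  a_k=1  p_k/q_k = 22/1
k=2  a_k=1  p_k/q_k = 43/2
k=3  a_k=1  p_k/q_k = 65/3
…
k=7  a_k=1  p_k/q_k = 47146/2177
k=8  a_k=1  p_k/q_k = 90069/4159
k=9  a_k=1  p_k/q_k = 137215/6336
(x₁, y₁) = (137215, 6336);  137215² − 469·6336² = 1 ✓
n=2: (137215,6336)∘(137215,6336) = (137215·137215+469·6336·6336, 137215·6336+6336·137215) = (37655912449,1738788480)
n=3: (37655912449,1738788480)∘(137215,6336) = (137215·37655912449+469·6336·1738788480, 137215·1738788480+6336·37655912449) = (10333912053241855,477175722560064)

137215 6336
37655912449 1738788480
10333912053241855 477175722560064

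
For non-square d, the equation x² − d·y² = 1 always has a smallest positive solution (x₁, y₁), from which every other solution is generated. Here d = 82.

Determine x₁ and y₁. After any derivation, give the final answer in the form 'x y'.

d=82: √d = [9; 18] (ℓ=1, odd), read p_1/q_1
a_0=9:  p_0=9·1+0=9,  q_0=9·0+1=1
a_1=18:  p_1=18·9+1=163,  q_1=18·1+0=18
(x₁, y₁) = (163, 18);  163² − 82·18² = 1 ✓

163 18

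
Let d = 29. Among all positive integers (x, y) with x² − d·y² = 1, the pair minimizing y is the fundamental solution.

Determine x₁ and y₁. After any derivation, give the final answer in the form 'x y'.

√29 → a₀=5, period (2,1,1,2,10); ℓ=5 odd so k=9
a_0=5:  p_0=5·1+0=5,  q_0=5·0+1=1
a_1=2:  p_1=2·5+1=11,  q_1=2·1+0=2
…
a_3=1:  p_3=1·16+11=27,  q_3=1·3+2=5
a_4=2:  p_4=2·27+16=70,  q_4=2·5+3=13
…
a_8=1:  p_8=1·2251+1524=3775,  q_8=1·418+283=701
a_9=2:  p_9=2·3775+2251=9801,  q_9=2·701+418=1820
fundamental: x₁=9801, y₁=1820  (since 96059601 − 29·3312400 = 1)

9801 1820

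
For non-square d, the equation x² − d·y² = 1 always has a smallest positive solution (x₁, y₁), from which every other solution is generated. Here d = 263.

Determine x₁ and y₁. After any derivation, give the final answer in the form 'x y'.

√263 = [16; 4,1,1,1,1,15,1,1,1,1,4,32, …], period ℓ=12 (even) → k=11
k=0  a_k=16  p_k/q_k = 16/1
k=1  a_k=4  p_k/q_k = 65/4
k=2  a_k=1  p_k/q_k = 81/5
k=3  a_k=1  p_k/q_k = 146/9
k=4  a_k=1  p_k/q_k = 227/14
…
k=6  a_k=15  p_k/q_k = 5822/359
k=7  a_k=1  p_k/q_k = 6195/382
k=8  a_k=1  p_k/q_k = 12017/741
k=9  a_k=1  p_k/q_k = 18212/1123
k=10  a_k=1  p_k/q_k = 30229/1864
k=11  a_k=4  p_k/q_k = 139128/8579
fundamental: x₁=139128, y₁=8579  (since 19356600384 − 263·73599241 = 1)

139128 8579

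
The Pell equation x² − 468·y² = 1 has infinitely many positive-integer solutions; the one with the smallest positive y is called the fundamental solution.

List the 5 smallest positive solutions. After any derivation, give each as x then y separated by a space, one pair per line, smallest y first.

649 30
842401 38940
1093435849 50544090
1419278889601 65606189880
1842222905266249 85156783920150

[21; 1,1,1,2,1,1,1,42] for √468; ℓ=8 ⇒ convergent index 7
a_0=21:  p_0=21·1+0=21,  q_0=21·0+1=1
…
a_2=1:  p_2=1·22+21=43,  q_2=1·1+1=2
a_3=1:  p_3=1·43+22=65,  q_3=1·2+1=3
a_4=2:  p_4=2·65+43=173,  q_4=2·3+2=8
…
a_6=1:  p_6=1·238+173=411,  q_6=1·11+8=19
a_7=1:  p_7=1·411+238=649,  q_7=1·19+11=30
(x₁, y₁) = (649, 30);  649² − 468·30² = 1 ✓
n=2: (649,30)∘(649,30) = (649·649+468·30·30, 649·30+30·649) = (842401,38940)
n=3: (842401,38940)∘(649,30) = (649·842401+468·30·38940, 649·38940+30·842401) = (1093435849,50544090)
n=4: (1093435849,50544090)∘(649,30) = (649·1093435849+468·30·50544090, 649·50544090+30·1093435849) = (1419278889601,65606189880)
n=5: (1419278889601,65606189880)∘(649,30) = (649·1419278889601+468·30·65606189880, 649·65606189880+30·1419278889601) = (1842222905266249,85156783920150)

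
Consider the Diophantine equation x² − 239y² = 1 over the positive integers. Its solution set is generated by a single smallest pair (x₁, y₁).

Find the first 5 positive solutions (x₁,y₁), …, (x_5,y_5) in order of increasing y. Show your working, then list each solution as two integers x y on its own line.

6195120 400729
76759023628799 4965128484960
951062724926484326640 61519133559490389671
11783895416893046404284364801 762236829394135240588726080
146005292350203948217495381647615600 9444297253032328704218497935069529

d=239: √d = [15; 2,5,1,2,4,15,4,2,1,5,2,30] (ℓ=12, even), read p_11/q_11
step 0: (15, 1)  from 15·(1,0) + (0,1)
…
step 2: (170, 11)  from 5·(31,2) + (15,1)
…
step 4: (572, 37)  from 2·(201,13) + (170,11)
step 5: (2489, 161)  from 4·(572,37) + (201,13)
step 6: (37907, 2452)  from 15·(2489,161) + (572,37)
step 7: (154117, 9969)  from 4·(37907,2452) + (2489,161)
step 8: (346141, 22390)  from 2·(154117,9969) + (37907,2452)
step 9: (500258, 32359)  from 1·(346141,22390) + (154117,9969)
step 10: (2847431, 184185)  from 5·(500258,32359) + (346141,22390)
step 11: (6195120, 400729)  from 2·(2847431,184185) + (500258,32359)
→ (6195120, 400729).  Check: 6195120²=38379511814400, 239·400729²=38379511814399, difference 1.
(6195120+400729√239)^2 = 76759023628799 + 4965128484960√239
(6195120+400729√239)^3 = 951062724926484326640 + 61519133559490389671√239
(6195120+400729√239)^4 = 11783895416893046404284364801 + 762236829394135240588726080√239
(6195120+400729√239)^5 = 146005292350203948217495381647615600 + 9444297253032328704218497935069529√239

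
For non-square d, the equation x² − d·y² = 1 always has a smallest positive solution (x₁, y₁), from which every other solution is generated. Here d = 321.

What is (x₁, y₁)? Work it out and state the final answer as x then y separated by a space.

215 12

√321 = [17; 1,10,1,34, …], period ℓ=4 (even) → k=3
step 0: (17, 1)  from 17·(1,0) + (0,1)
step 1: (18, 1)  from 1·(17,1) + (1,0)
step 2: (197, 11)  from 10·(18,1) + (17,1)
step 3: (215, 12)  from 1·(197,11) + (18,1)
→ (215, 12).  Check: 215²=46225, 321·12²=46224, difference 1.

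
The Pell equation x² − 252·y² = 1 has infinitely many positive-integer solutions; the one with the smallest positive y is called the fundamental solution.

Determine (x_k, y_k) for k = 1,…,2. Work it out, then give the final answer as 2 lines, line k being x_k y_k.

√252 → a₀=15, period (1,6,1,30); ℓ=4 even so k=3
i=0: a=15 ⇒ p=15, q=1
…
i=2: a=6 ⇒ p=111, q=7
i=3: a=1 ⇒ p=127, q=8
(x₁, y₁) = (127, 8);  127² − 252·8² = 1 ✓
(x_2, y_2) = (127·127 + 252·8·8, 127·8 + 8·127) = (32257, 2032)

127 8
32257 2032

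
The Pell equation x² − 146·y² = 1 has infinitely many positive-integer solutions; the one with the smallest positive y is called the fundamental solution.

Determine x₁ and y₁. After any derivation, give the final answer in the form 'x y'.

145 12

[12; 12,24] for √146; ℓ=2 ⇒ convergent index 1
i=0: a=12 ⇒ p=12, q=1
i=1: a=12 ⇒ p=145, q=12
→ (145, 12).  Check: 145²=21025, 146·12²=21024, difference 1.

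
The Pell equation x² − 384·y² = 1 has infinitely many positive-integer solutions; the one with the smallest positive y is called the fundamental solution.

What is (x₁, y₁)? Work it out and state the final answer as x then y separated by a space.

4801 245

√384 → a₀=19, period (1,1,2,9,2,1,1,38); ℓ=8 even so k=7
k=0  a_k=19  p_k/q_k = 19/1
…
k=2  a_k=1  p_k/q_k = 39/2
…
k=4  a_k=9  p_k/q_k = 921/47
k=5  a_k=2  p_k/q_k = 1940/99
k=6  a_k=1  p_k/q_k = 2861/146
k=7  a_k=1  p_k/q_k = 4801/245
→ (4801, 245).  Check: 4801²=23049601, 384·245²=23049600, difference 1.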